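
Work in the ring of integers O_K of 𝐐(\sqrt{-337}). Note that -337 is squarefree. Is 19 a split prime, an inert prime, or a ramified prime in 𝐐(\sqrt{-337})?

d = -337 ≡ 3 (mod 4), so O_K = ℤ[√-337] and disc(K) = 4d = -1348.
disc(K) = -1348 is not divisible by 19; 19 is unramified.
Compute (-337/19) via Euler: 5^((19-1)/2) mod 19 = 1, so (-337/19) = 1.
d is a quadratic residue mod p, hence 19 splits in O_K.

19 splits in O_K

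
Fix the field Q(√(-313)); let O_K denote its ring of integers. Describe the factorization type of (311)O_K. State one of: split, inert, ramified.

d = -313 ≡ 3 (mod 4), so O_K = ℤ[√-313] and disc(K) = 4d = -1252.
Since gcd(311, -1252) = 1 the prime 311 does not ramify.
Euler's criterion: (-313)^155 mod 311 = 310. Thus (-313|311) = -1.
(-313/311) = -1, so 311 is inert.

p is inert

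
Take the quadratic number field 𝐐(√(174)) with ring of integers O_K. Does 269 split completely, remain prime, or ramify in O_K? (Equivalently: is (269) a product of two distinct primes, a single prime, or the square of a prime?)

d = 174 ≡ 2 (mod 4), so O_K = ℤ[√174] and disc(K) = 4d = 696.
269 ∤ 696, so 269 is unramified.
(174/269) = 174^134 mod 269 = 268, giving Legendre symbol -1.
Legendre symbol -1 ⇒ 269 is inert.

p is inert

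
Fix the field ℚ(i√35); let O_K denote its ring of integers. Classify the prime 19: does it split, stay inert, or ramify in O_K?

-35 mod 4 = 1, hence disc K = -35 and O_K = ℤ[(1+√-35)/2].
Since gcd(19, -35) = 1 the prime 19 does not ramify.
Compute (-35/19) via Euler: 3^((19-1)/2) mod 19 = 18, so (-35/19) = -1.
(-35/19) = -1, so 19 is inert.

inert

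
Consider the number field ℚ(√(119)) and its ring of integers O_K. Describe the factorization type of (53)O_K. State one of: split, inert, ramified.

Since 119 ≢ 1 mod 4, the ring of integers is ℤ[√119] with discriminant 4·119 = 476.
Since gcd(53, 476) = 1 the prime 53 does not ramify.
Legendre symbol by Euler's criterion: (119/53) ≡ 119^26 ≡ 1 (mod 53), i.e. (119/53) = 1.
(119/53) = 1, so 53 splits.

split — (53) = 𝔭₁𝔭₂ with 𝔭₁ ≠ 𝔭₂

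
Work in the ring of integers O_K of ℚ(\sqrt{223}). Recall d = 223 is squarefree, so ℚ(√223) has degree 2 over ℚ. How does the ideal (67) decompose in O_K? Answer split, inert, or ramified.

Since 223 ≢ 1 mod 4, the ring of integers is ℤ[√223] with discriminant 4·223 = 892.
Since gcd(67, 892) = 1 the prime 67 does not ramify.
(223/67) = 22^33 mod 67 = 1, giving Legendre symbol 1.
d is a quadratic residue mod p, hence 67 splits in O_K.

splits completely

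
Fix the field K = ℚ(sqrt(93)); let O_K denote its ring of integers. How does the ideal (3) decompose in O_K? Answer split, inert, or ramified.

ramifies in O_K

d = 93 ≡ 1 (mod 4), so O_K = ℤ[(1+√93)/2] and disc(K) = d = 93.
3 divides disc(K) = 93, so 3 ramifies.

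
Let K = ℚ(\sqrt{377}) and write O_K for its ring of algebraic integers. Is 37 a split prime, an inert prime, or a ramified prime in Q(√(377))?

37 splits in O_K

d = 377 ≡ 1 (mod 4), so O_K = ℤ[(1+√377)/2] and disc(K) = d = 377.
disc(K) = 377 is not divisible by 37; 37 is unramified.
Legendre symbol by Euler's criterion: (377/37) ≡ 377^18 ≡ 1 (mod 37), i.e. (377/37) = 1.
(377/37) = 1, so 37 splits.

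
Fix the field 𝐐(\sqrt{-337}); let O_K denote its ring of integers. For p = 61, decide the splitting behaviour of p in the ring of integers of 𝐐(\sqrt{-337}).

inert

-337 mod 4 = 3, hence disc K = 4·(-337) = -1348 and O_K = ℤ[√-337].
Since gcd(61, -1348) = 1 the prime 61 does not ramify.
Compute (-337/61) via Euler: 29^((61-1)/2) mod 61 = 60, so (-337/61) = -1.
d is a non-residue mod p, hence 61 remains inert in O_K.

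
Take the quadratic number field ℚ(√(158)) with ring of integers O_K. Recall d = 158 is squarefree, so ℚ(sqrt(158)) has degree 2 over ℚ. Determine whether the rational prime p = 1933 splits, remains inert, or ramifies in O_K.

d = 158 ≡ 2 (mod 4), so O_K = ℤ[√158] and disc(K) = 4d = 632.
Since gcd(1933, 632) = 1 the prime 1933 does not ramify.
(158/1933) = 158^966 mod 1933 = 1, giving Legendre symbol 1.
d is a quadratic residue mod p, hence 1933 splits in O_K.

1933 splits in O_K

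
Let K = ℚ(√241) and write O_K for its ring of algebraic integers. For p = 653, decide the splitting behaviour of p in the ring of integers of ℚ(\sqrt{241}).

remains prime (inert)

d = 241 ≡ 1 (mod 4), so O_K = ℤ[(1+√241)/2] and disc(K) = d = 241.
Since gcd(653, 241) = 1 the prime 653 does not ramify.
(241/653) = 241^326 mod 653 = 652, giving Legendre symbol -1.
(241/653) = -1, so 653 is inert.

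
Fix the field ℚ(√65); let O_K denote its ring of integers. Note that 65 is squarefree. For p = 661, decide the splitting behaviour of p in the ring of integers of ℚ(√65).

inert — (661) stays prime in O_K

Since 65 ≡ 1 mod 4, the ring of integers is ℤ[(1+√65)/2] with discriminant 65.
Since gcd(661, 65) = 1 the prime 661 does not ramify.
Legendre symbol by Euler's criterion: (65/661) ≡ 65^330 ≡ 660 (mod 661), i.e. (65/661) = -1.
d is a non-residue mod p, hence 661 remains inert in O_K.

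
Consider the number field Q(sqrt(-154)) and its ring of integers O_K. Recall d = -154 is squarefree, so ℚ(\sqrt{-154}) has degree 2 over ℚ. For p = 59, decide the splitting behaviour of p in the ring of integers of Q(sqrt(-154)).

59 remains inert

Since -154 ≢ 1 mod 4, the ring of integers is ℤ[√-154] with discriminant 4·(-154) = -616.
59 ∤ -616, so 59 is unramified.
(-154/59) = 23^29 mod 59 = 58, giving Legendre symbol -1.
(-154/59) = -1, so 59 is inert.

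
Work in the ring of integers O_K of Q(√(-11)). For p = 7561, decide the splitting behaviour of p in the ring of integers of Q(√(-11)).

-11 mod 4 = 1, hence disc K = -11 and O_K = ℤ[(1+√-11)/2].
disc(K) = -11 is not divisible by 7561; 7561 is unramified.
(-11/7561) = 7550^3780 mod 7561 = 1, giving Legendre symbol 1.
(-11/7561) = 1, so 7561 splits.

splits completely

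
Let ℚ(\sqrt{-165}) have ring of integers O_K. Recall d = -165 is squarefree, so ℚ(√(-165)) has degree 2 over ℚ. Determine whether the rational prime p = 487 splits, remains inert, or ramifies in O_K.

487 splits in O_K

Since -165 ≢ 1 mod 4, the ring of integers is ℤ[√-165] with discriminant 4·(-165) = -660.
487 ∤ -660, so 487 is unramified.
Euler's criterion: (-165)^243 mod 487 = 1. Thus (-165|487) = 1.
d is a quadratic residue mod p, hence 487 splits in O_K.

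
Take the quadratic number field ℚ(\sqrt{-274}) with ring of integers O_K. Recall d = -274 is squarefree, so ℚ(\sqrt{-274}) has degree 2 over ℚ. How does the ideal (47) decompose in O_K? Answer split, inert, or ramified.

-274 mod 4 = 2, hence disc K = 4·(-274) = -1096 and O_K = ℤ[√-274].
Since gcd(47, -1096) = 1 the prime 47 does not ramify.
Euler's criterion: (-274)^23 mod 47 = 1. Thus (-274|47) = 1.
(-274/47) = 1, so 47 splits.

splits completely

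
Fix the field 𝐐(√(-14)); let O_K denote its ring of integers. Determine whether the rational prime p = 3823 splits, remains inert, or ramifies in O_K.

p splits

Since -14 ≢ 1 mod 4, the ring of integers is ℤ[√-14] with discriminant 4·(-14) = -56.
3823 ∤ -56, so 3823 is unramified.
(-14/3823) = 3809^1911 mod 3823 = 1, giving Legendre symbol 1.
Legendre symbol 1 ⇒ 3823 is split.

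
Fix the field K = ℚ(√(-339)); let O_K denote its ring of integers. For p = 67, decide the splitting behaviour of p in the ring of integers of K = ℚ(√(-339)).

remains prime (inert)

-339 mod 4 = 1, hence disc K = -339 and O_K = ℤ[(1+√-339)/2].
disc(K) = -339 is not divisible by 67; 67 is unramified.
Euler's criterion: (-339)^33 mod 67 = 66. Thus (-339|67) = -1.
d is a non-residue mod p, hence 67 remains inert in O_K.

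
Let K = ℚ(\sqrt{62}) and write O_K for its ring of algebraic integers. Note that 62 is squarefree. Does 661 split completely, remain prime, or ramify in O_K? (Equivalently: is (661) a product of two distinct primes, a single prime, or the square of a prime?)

Since 62 ≢ 1 mod 4, the ring of integers is ℤ[√62] with discriminant 4·62 = 248.
661 ∤ 248, so 661 is unramified.
(62/661) = 62^330 mod 661 = 660, giving Legendre symbol -1.
(62/661) = -1, so 661 is inert.

inert — (661) stays prime in O_K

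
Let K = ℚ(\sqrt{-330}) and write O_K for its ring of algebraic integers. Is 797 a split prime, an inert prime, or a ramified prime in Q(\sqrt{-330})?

inert — (797) stays prime in O_K

-330 mod 4 = 2, hence disc K = 4·(-330) = -1320 and O_K = ℤ[√-330].
disc(K) = -1320 is not divisible by 797; 797 is unramified.
Euler's criterion: (-330)^398 mod 797 = 796. Thus (-330|797) = -1.
d is a non-residue mod p, hence 797 remains inert in O_K.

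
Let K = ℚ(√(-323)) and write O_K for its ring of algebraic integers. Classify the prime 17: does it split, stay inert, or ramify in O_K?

17 is ramified

-323 mod 4 = 1, hence disc K = -323 and O_K = ℤ[(1+√-323)/2].
disc(K) = -323 = 17·(-19), so p = 17 is ramified.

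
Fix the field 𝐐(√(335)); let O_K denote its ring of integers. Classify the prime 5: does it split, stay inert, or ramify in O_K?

d = 335 ≡ 3 (mod 4), so O_K = ℤ[√335] and disc(K) = 4d = 1340.
disc(K) = 1340 = 5·268, so p = 5 is ramified.

ramified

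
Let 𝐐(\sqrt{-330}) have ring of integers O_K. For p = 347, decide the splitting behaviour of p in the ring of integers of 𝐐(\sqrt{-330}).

inert — (347) stays prime in O_K

-330 mod 4 = 2, hence disc K = 4·(-330) = -1320 and O_K = ℤ[√-330].
Since gcd(347, -1320) = 1 the prime 347 does not ramify.
Legendre symbol by Euler's criterion: (-330/347) ≡ (-330)^173 ≡ 346 (mod 347), i.e. (-330/347) = -1.
d is a non-residue mod p, hence 347 remains inert in O_K.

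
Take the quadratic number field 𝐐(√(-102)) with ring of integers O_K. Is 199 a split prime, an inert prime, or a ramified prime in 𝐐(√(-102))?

Since -102 ≢ 1 mod 4, the ring of integers is ℤ[√-102] with discriminant 4·(-102) = -408.
199 ∤ -408, so 199 is unramified.
(-102/199) = 97^99 mod 199 = 198, giving Legendre symbol -1.
Legendre symbol -1 ⇒ 199 is inert.

p is inert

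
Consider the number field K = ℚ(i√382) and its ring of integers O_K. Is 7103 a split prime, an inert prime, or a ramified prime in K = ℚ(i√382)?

d = -382 ≡ 2 (mod 4), so O_K = ℤ[√-382] and disc(K) = 4d = -1528.
disc(K) = -1528 is not divisible by 7103; 7103 is unramified.
Euler's criterion: (-382)^3551 mod 7103 = 1. Thus (-382|7103) = 1.
(-382/7103) = 1, so 7103 splits.

splits completely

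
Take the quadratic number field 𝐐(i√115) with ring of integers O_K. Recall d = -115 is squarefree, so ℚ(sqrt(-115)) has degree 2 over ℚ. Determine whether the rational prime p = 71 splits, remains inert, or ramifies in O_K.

d = -115 ≡ 1 (mod 4), so O_K = ℤ[(1+√-115)/2] and disc(K) = d = -115.
71 ∤ -115, so 71 is unramified.
Compute (-115/71) via Euler: 27^((71-1)/2) mod 71 = 1, so (-115/71) = 1.
(-115/71) = 1, so 71 splits.

p splits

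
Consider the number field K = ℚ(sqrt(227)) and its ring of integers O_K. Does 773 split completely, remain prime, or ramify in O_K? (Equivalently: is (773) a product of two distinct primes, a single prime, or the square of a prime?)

d = 227 ≡ 3 (mod 4), so O_K = ℤ[√227] and disc(K) = 4d = 908.
disc(K) = 908 is not divisible by 773; 773 is unramified.
(227/773) = 227^386 mod 773 = 1, giving Legendre symbol 1.
(227/773) = 1, so 773 splits.

split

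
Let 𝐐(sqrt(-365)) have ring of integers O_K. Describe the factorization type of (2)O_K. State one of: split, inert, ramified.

d = -365 ≡ 3 (mod 4), so O_K = ℤ[√-365] and disc(K) = 4d = -1460.
Ramification test: 2 | -1460. The prime 2 ramifies in K.

ramifies in O_K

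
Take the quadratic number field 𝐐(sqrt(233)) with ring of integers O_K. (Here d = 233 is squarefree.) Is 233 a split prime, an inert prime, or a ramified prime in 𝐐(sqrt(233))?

Since 233 ≡ 1 mod 4, the ring of integers is ℤ[(1+√233)/2] with discriminant 233.
233 divides disc(K) = 233, so 233 ramifies.

233 is ramified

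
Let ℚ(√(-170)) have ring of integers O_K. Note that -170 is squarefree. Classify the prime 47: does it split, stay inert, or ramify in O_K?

split

d = -170 ≡ 2 (mod 4), so O_K = ℤ[√-170] and disc(K) = 4d = -680.
Since gcd(47, -680) = 1 the prime 47 does not ramify.
Legendre symbol by Euler's criterion: (-170/47) ≡ (-170)^23 ≡ 1 (mod 47), i.e. (-170/47) = 1.
(-170/47) = 1, so 47 splits.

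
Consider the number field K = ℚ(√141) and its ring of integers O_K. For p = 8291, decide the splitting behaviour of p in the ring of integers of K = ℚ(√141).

8291 splits in O_K

141 mod 4 = 1, hence disc K = 141 and O_K = ℤ[(1+√141)/2].
8291 ∤ 141, so 8291 is unramified.
Compute (141/8291) via Euler: 141^((8291-1)/2) mod 8291 = 1, so (141/8291) = 1.
Legendre symbol 1 ⇒ 8291 is split.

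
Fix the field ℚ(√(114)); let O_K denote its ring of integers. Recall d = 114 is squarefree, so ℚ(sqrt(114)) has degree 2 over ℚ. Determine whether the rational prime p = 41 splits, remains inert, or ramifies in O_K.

Since 114 ≢ 1 mod 4, the ring of integers is ℤ[√114] with discriminant 4·114 = 456.
Since gcd(41, 456) = 1 the prime 41 does not ramify.
Euler's criterion: 114^20 mod 41 = 1. Thus (114|41) = 1.
d is a quadratic residue mod p, hence 41 splits in O_K.

splits completely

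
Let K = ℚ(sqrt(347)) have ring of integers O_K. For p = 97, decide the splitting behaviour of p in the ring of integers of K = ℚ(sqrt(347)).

d = 347 ≡ 3 (mod 4), so O_K = ℤ[√347] and disc(K) = 4d = 1388.
97 ∤ 1388, so 97 is unramified.
Compute (347/97) via Euler: 56^((97-1)/2) mod 97 = 96, so (347/97) = -1.
d is a non-residue mod p, hence 97 remains inert in O_K.

remains prime (inert)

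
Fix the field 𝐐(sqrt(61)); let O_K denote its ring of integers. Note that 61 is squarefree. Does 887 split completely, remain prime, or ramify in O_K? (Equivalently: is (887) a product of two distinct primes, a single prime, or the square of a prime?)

d = 61 ≡ 1 (mod 4), so O_K = ℤ[(1+√61)/2] and disc(K) = d = 61.
887 ∤ 61, so 887 is unramified.
Legendre symbol by Euler's criterion: (61/887) ≡ 61^443 ≡ 886 (mod 887), i.e. (61/887) = -1.
(61/887) = -1, so 887 is inert.

887 remains inert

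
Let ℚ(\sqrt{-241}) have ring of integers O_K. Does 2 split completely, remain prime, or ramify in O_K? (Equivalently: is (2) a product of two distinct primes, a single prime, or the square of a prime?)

Since -241 ≢ 1 mod 4, the ring of integers is ℤ[√-241] with discriminant 4·(-241) = -964.
disc(K) = -964 = 2·(-482), so p = 2 is ramified.

ramified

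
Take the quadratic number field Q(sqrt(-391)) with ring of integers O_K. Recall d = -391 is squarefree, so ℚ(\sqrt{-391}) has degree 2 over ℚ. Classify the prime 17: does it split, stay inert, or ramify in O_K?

ramifies in O_K

d = -391 ≡ 1 (mod 4), so O_K = ℤ[(1+√-391)/2] and disc(K) = d = -391.
Ramification test: 17 | -391. The prime 17 ramifies in K.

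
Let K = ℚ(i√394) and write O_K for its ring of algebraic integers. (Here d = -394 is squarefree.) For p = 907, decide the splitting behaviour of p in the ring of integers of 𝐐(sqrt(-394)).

d = -394 ≡ 2 (mod 4), so O_K = ℤ[√-394] and disc(K) = 4d = -1576.
907 ∤ -1576, so 907 is unramified.
(-394/907) = 513^453 mod 907 = 906, giving Legendre symbol -1.
(-394/907) = -1, so 907 is inert.

p is inert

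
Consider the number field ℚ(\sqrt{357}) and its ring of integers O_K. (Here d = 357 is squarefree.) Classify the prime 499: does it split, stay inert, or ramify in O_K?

inert — (499) stays prime in O_K

d = 357 ≡ 1 (mod 4), so O_K = ℤ[(1+√357)/2] and disc(K) = d = 357.
Since gcd(499, 357) = 1 the prime 499 does not ramify.
Legendre symbol by Euler's criterion: (357/499) ≡ 357^249 ≡ 498 (mod 499), i.e. (357/499) = -1.
d is a non-residue mod p, hence 499 remains inert in O_K.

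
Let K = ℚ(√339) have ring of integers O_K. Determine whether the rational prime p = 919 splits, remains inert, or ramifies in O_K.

remains prime (inert)

d = 339 ≡ 3 (mod 4), so O_K = ℤ[√339] and disc(K) = 4d = 1356.
919 ∤ 1356, so 919 is unramified.
(339/919) = 339^459 mod 919 = 918, giving Legendre symbol -1.
Legendre symbol -1 ⇒ 919 is inert.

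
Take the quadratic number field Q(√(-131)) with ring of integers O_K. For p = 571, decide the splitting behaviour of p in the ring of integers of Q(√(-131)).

d = -131 ≡ 1 (mod 4), so O_K = ℤ[(1+√-131)/2] and disc(K) = d = -131.
Since gcd(571, -131) = 1 the prime 571 does not ramify.
(-131/571) = 440^285 mod 571 = 570, giving Legendre symbol -1.
d is a non-residue mod p, hence 571 remains inert in O_K.

inert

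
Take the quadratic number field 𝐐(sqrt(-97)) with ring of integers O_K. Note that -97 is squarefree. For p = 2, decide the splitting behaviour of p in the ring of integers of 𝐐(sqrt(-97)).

-97 mod 4 = 3, hence disc K = 4·(-97) = -388 and O_K = ℤ[√-97].
disc(K) = -388 = 2·(-194), so p = 2 is ramified.

p ramifies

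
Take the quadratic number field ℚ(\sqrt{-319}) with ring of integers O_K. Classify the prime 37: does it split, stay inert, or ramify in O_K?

d = -319 ≡ 1 (mod 4), so O_K = ℤ[(1+√-319)/2] and disc(K) = d = -319.
37 ∤ -319, so 37 is unramified.
Euler's criterion: (-319)^18 mod 37 = 36. Thus (-319|37) = -1.
(-319/37) = -1, so 37 is inert.

inert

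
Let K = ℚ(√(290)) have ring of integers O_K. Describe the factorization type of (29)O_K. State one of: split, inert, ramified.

d = 290 ≡ 2 (mod 4), so O_K = ℤ[√290] and disc(K) = 4d = 1160.
29 divides disc(K) = 1160, so 29 ramifies.

ramified — (29) = 𝔭²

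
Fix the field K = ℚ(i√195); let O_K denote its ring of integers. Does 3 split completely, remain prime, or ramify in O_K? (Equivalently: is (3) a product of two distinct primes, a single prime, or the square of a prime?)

ramified — (3) = 𝔭²

Since -195 ≡ 1 mod 4, the ring of integers is ℤ[(1+√-195)/2] with discriminant -195.
3 divides disc(K) = -195, so 3 ramifies.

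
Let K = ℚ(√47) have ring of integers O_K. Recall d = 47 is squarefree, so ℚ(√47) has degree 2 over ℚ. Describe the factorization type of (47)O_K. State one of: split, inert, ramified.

47 mod 4 = 3, hence disc K = 4·47 = 188 and O_K = ℤ[√47].
disc(K) = 188 = 47·4, so p = 47 is ramified.

ramifies in O_K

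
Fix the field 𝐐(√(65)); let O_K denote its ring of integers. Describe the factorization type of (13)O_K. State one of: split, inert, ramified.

Since 65 ≡ 1 mod 4, the ring of integers is ℤ[(1+√65)/2] with discriminant 65.
disc(K) = 65 = 13·5, so p = 13 is ramified.

ramified — (13) = 𝔭²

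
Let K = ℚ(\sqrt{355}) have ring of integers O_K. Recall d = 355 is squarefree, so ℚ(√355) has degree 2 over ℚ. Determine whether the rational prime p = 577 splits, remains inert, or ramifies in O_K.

Since 355 ≢ 1 mod 4, the ring of integers is ℤ[√355] with discriminant 4·355 = 1420.
disc(K) = 1420 is not divisible by 577; 577 is unramified.
(355/577) = 355^288 mod 577 = 576, giving Legendre symbol -1.
Legendre symbol -1 ⇒ 577 is inert.

remains prime (inert)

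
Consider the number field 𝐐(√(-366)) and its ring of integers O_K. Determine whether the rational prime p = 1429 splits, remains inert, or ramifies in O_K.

d = -366 ≡ 2 (mod 4), so O_K = ℤ[√-366] and disc(K) = 4d = -1464.
1429 ∤ -1464, so 1429 is unramified.
Euler's criterion: (-366)^714 mod 1429 = 1. Thus (-366|1429) = 1.
d is a quadratic residue mod p, hence 1429 splits in O_K.

splits completely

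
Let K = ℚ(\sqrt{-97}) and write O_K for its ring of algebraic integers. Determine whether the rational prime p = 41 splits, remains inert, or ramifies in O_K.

remains prime (inert)

Since -97 ≢ 1 mod 4, the ring of integers is ℤ[√-97] with discriminant 4·(-97) = -388.
41 ∤ -388, so 41 is unramified.
(-97/41) = 26^20 mod 41 = 40, giving Legendre symbol -1.
d is a non-residue mod p, hence 41 remains inert in O_K.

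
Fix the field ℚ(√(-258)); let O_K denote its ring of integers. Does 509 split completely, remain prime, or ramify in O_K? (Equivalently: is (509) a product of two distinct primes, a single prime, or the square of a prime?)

splits completely

Since -258 ≢ 1 mod 4, the ring of integers is ℤ[√-258] with discriminant 4·(-258) = -1032.
disc(K) = -1032 is not divisible by 509; 509 is unramified.
Compute (-258/509) via Euler: 251^((509-1)/2) mod 509 = 1, so (-258/509) = 1.
Legendre symbol 1 ⇒ 509 is split.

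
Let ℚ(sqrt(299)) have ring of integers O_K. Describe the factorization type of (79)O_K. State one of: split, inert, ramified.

splits completely

d = 299 ≡ 3 (mod 4), so O_K = ℤ[√299] and disc(K) = 4d = 1196.
79 ∤ 1196, so 79 is unramified.
(299/79) = 62^39 mod 79 = 1, giving Legendre symbol 1.
(299/79) = 1, so 79 splits.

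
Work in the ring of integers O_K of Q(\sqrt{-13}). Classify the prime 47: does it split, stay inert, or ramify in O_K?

-13 mod 4 = 3, hence disc K = 4·(-13) = -52 and O_K = ℤ[√-13].
Since gcd(47, -52) = 1 the prime 47 does not ramify.
(-13/47) = 34^23 mod 47 = 1, giving Legendre symbol 1.
d is a quadratic residue mod p, hence 47 splits in O_K.

p splits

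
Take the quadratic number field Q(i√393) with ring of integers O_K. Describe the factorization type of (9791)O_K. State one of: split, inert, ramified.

d = -393 ≡ 3 (mod 4), so O_K = ℤ[√-393] and disc(K) = 4d = -1572.
Since gcd(9791, -1572) = 1 the prime 9791 does not ramify.
Compute (-393/9791) via Euler: 9398^((9791-1)/2) mod 9791 = 9790, so (-393/9791) = -1.
Legendre symbol -1 ⇒ 9791 is inert.

p is inert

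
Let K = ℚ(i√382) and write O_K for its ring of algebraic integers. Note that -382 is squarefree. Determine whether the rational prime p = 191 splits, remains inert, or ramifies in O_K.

ramified — (191) = 𝔭²

-382 mod 4 = 2, hence disc K = 4·(-382) = -1528 and O_K = ℤ[√-382].
Ramification test: 191 | -1528. The prime 191 ramifies in K.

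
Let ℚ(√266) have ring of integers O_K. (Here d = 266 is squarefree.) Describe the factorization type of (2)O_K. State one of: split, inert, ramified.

d = 266 ≡ 2 (mod 4), so O_K = ℤ[√266] and disc(K) = 4d = 1064.
2 divides disc(K) = 1064, so 2 ramifies.

ramified — (2) = 𝔭²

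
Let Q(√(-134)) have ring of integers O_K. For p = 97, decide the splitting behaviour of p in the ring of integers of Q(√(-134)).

Since -134 ≢ 1 mod 4, the ring of integers is ℤ[√-134] with discriminant 4·(-134) = -536.
disc(K) = -536 is not divisible by 97; 97 is unramified.
(-134/97) = 60^48 mod 97 = 96, giving Legendre symbol -1.
d is a non-residue mod p, hence 97 remains inert in O_K.

97 remains inert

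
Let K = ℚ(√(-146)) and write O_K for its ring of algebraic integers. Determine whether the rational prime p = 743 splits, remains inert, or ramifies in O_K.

-146 mod 4 = 2, hence disc K = 4·(-146) = -584 and O_K = ℤ[√-146].
Since gcd(743, -584) = 1 the prime 743 does not ramify.
(-146/743) = 597^371 mod 743 = 1, giving Legendre symbol 1.
Legendre symbol 1 ⇒ 743 is split.

split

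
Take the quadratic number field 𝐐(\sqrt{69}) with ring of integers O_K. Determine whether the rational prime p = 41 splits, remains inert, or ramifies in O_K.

inert — (41) stays prime in O_K

Since 69 ≡ 1 mod 4, the ring of integers is ℤ[(1+√69)/2] with discriminant 69.
41 ∤ 69, so 41 is unramified.
(69/41) = 28^20 mod 41 = 40, giving Legendre symbol -1.
Legendre symbol -1 ⇒ 41 is inert.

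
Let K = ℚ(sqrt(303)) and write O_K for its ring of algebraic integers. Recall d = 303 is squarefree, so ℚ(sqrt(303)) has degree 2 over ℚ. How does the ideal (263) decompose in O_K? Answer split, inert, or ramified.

303 mod 4 = 3, hence disc K = 4·303 = 1212 and O_K = ℤ[√303].
Since gcd(263, 1212) = 1 the prime 263 does not ramify.
Legendre symbol by Euler's criterion: (303/263) ≡ 303^131 ≡ 262 (mod 263), i.e. (303/263) = -1.
Legendre symbol -1 ⇒ 263 is inert.

inert — (263) stays prime in O_K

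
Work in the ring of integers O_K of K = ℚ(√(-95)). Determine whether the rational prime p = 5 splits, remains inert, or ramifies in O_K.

p ramifies

Since -95 ≡ 1 mod 4, the ring of integers is ℤ[(1+√-95)/2] with discriminant -95.
Ramification test: 5 | -95. The prime 5 ramifies in K.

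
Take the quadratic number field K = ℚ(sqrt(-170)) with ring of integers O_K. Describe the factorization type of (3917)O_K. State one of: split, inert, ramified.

p is inert

Since -170 ≢ 1 mod 4, the ring of integers is ℤ[√-170] with discriminant 4·(-170) = -680.
3917 ∤ -680, so 3917 is unramified.
Euler's criterion: (-170)^1958 mod 3917 = 3916. Thus (-170|3917) = -1.
Legendre symbol -1 ⇒ 3917 is inert.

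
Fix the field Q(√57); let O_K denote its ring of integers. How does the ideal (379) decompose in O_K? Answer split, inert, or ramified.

57 mod 4 = 1, hence disc K = 57 and O_K = ℤ[(1+√57)/2].
Since gcd(379, 57) = 1 the prime 379 does not ramify.
Compute (57/379) via Euler: 57^((379-1)/2) mod 379 = 378, so (57/379) = -1.
Legendre symbol -1 ⇒ 379 is inert.

inert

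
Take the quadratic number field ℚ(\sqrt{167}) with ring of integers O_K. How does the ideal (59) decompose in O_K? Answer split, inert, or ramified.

p splits

167 mod 4 = 3, hence disc K = 4·167 = 668 and O_K = ℤ[√167].
disc(K) = 668 is not divisible by 59; 59 is unramified.
Euler's criterion: 167^29 mod 59 = 1. Thus (167|59) = 1.
d is a quadratic residue mod p, hence 59 splits in O_K.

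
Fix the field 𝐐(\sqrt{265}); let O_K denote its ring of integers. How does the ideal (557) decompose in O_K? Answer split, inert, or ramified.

d = 265 ≡ 1 (mod 4), so O_K = ℤ[(1+√265)/2] and disc(K) = d = 265.
Since gcd(557, 265) = 1 the prime 557 does not ramify.
Compute (265/557) via Euler: 265^((557-1)/2) mod 557 = 1, so (265/557) = 1.
Legendre symbol 1 ⇒ 557 is split.

split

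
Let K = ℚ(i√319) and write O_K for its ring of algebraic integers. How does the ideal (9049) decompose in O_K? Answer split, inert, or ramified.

9049 remains inert

-319 mod 4 = 1, hence disc K = -319 and O_K = ℤ[(1+√-319)/2].
9049 ∤ -319, so 9049 is unramified.
Compute (-319/9049) via Euler: 8730^((9049-1)/2) mod 9049 = 9048, so (-319/9049) = -1.
Legendre symbol -1 ⇒ 9049 is inert.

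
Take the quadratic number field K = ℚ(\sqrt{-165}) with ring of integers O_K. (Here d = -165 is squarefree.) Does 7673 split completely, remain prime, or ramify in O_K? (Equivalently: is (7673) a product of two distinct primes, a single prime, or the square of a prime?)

inert — (7673) stays prime in O_K

Since -165 ≢ 1 mod 4, the ring of integers is ℤ[√-165] with discriminant 4·(-165) = -660.
7673 ∤ -660, so 7673 is unramified.
(-165/7673) = 7508^3836 mod 7673 = 7672, giving Legendre symbol -1.
Legendre symbol -1 ⇒ 7673 is inert.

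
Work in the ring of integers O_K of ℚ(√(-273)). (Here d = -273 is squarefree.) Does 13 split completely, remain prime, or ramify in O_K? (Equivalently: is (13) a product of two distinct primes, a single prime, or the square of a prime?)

d = -273 ≡ 3 (mod 4), so O_K = ℤ[√-273] and disc(K) = 4d = -1092.
Ramification test: 13 | -1092. The prime 13 ramifies in K.

13 is ramified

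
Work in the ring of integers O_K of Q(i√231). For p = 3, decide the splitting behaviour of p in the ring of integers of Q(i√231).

p ramifies

Since -231 ≡ 1 mod 4, the ring of integers is ℤ[(1+√-231)/2] with discriminant -231.
Ramification test: 3 | -231. The prime 3 ramifies in K.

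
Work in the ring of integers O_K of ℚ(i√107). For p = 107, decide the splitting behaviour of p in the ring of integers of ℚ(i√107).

Since -107 ≡ 1 mod 4, the ring of integers is ℤ[(1+√-107)/2] with discriminant -107.
Ramification test: 107 | -107. The prime 107 ramifies in K.

ramified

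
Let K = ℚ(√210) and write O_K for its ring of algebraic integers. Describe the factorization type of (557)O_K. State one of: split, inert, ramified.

Since 210 ≢ 1 mod 4, the ring of integers is ℤ[√210] with discriminant 4·210 = 840.
disc(K) = 840 is not divisible by 557; 557 is unramified.
(210/557) = 210^278 mod 557 = 556, giving Legendre symbol -1.
d is a non-residue mod p, hence 557 remains inert in O_K.

inert — (557) stays prime in O_K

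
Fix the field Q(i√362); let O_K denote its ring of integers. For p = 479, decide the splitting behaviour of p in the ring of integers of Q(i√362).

d = -362 ≡ 2 (mod 4), so O_K = ℤ[√-362] and disc(K) = 4d = -1448.
disc(K) = -1448 is not divisible by 479; 479 is unramified.
(-362/479) = 117^239 mod 479 = 478, giving Legendre symbol -1.
d is a non-residue mod p, hence 479 remains inert in O_K.

remains prime (inert)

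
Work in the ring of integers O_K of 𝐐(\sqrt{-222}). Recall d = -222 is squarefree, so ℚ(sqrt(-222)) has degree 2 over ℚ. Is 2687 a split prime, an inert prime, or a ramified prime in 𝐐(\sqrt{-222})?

d = -222 ≡ 2 (mod 4), so O_K = ℤ[√-222] and disc(K) = 4d = -888.
Since gcd(2687, -888) = 1 the prime 2687 does not ramify.
Legendre symbol by Euler's criterion: (-222/2687) ≡ (-222)^1343 ≡ 1 (mod 2687), i.e. (-222/2687) = 1.
(-222/2687) = 1, so 2687 splits.

2687 splits in O_K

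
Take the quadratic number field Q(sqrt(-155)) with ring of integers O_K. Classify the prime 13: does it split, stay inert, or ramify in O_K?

Since -155 ≡ 1 mod 4, the ring of integers is ℤ[(1+√-155)/2] with discriminant -155.
13 ∤ -155, so 13 is unramified.
Euler's criterion: (-155)^6 mod 13 = 1. Thus (-155|13) = 1.
(-155/13) = 1, so 13 splits.

split — (13) = 𝔭₁𝔭₂ with 𝔭₁ ≠ 𝔭₂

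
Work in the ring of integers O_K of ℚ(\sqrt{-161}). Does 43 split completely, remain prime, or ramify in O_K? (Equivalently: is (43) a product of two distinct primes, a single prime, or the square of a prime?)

-161 mod 4 = 3, hence disc K = 4·(-161) = -644 and O_K = ℤ[√-161].
disc(K) = -644 is not divisible by 43; 43 is unramified.
Euler's criterion: (-161)^21 mod 43 = 1. Thus (-161|43) = 1.
Legendre symbol 1 ⇒ 43 is split.

split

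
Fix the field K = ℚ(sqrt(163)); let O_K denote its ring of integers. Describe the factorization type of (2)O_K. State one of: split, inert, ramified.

ramified

d = 163 ≡ 3 (mod 4), so O_K = ℤ[√163] and disc(K) = 4d = 652.
Ramification test: 2 | 652. The prime 2 ramifies in K.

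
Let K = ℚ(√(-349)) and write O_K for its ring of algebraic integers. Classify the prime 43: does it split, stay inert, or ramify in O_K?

43 splits in O_K

-349 mod 4 = 3, hence disc K = 4·(-349) = -1396 and O_K = ℤ[√-349].
disc(K) = -1396 is not divisible by 43; 43 is unramified.
Compute (-349/43) via Euler: 38^((43-1)/2) mod 43 = 1, so (-349/43) = 1.
(-349/43) = 1, so 43 splits.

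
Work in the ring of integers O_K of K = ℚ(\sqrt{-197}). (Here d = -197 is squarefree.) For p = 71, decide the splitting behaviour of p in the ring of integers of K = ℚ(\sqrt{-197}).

p splits

Since -197 ≢ 1 mod 4, the ring of integers is ℤ[√-197] with discriminant 4·(-197) = -788.
disc(K) = -788 is not divisible by 71; 71 is unramified.
(-197/71) = 16^35 mod 71 = 1, giving Legendre symbol 1.
Legendre symbol 1 ⇒ 71 is split.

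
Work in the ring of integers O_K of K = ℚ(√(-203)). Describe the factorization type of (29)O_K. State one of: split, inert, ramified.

d = -203 ≡ 1 (mod 4), so O_K = ℤ[(1+√-203)/2] and disc(K) = d = -203.
29 divides disc(K) = -203, so 29 ramifies.

ramifies in O_K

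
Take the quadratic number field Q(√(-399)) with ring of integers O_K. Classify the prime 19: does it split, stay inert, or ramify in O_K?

ramified — (19) = 𝔭²

Since -399 ≡ 1 mod 4, the ring of integers is ℤ[(1+√-399)/2] with discriminant -399.
Ramification test: 19 | -399. The prime 19 ramifies in K.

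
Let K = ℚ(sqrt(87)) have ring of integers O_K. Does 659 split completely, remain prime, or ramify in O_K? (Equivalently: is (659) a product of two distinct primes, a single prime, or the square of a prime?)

inert

87 mod 4 = 3, hence disc K = 4·87 = 348 and O_K = ℤ[√87].
Since gcd(659, 348) = 1 the prime 659 does not ramify.
Compute (87/659) via Euler: 87^((659-1)/2) mod 659 = 658, so (87/659) = -1.
d is a non-residue mod p, hence 659 remains inert in O_K.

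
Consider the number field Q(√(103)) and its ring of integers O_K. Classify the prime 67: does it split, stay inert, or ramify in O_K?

d = 103 ≡ 3 (mod 4), so O_K = ℤ[√103] and disc(K) = 4d = 412.
Since gcd(67, 412) = 1 the prime 67 does not ramify.
(103/67) = 36^33 mod 67 = 1, giving Legendre symbol 1.
Legendre symbol 1 ⇒ 67 is split.

splits completely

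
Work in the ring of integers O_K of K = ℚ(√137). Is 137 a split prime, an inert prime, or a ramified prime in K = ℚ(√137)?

Since 137 ≡ 1 mod 4, the ring of integers is ℤ[(1+√137)/2] with discriminant 137.
disc(K) = 137 = 137·1, so p = 137 is ramified.

ramified — (137) = 𝔭²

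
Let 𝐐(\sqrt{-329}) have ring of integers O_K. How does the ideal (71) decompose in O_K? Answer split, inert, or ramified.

inert — (71) stays prime in O_K

Since -329 ≢ 1 mod 4, the ring of integers is ℤ[√-329] with discriminant 4·(-329) = -1316.
disc(K) = -1316 is not divisible by 71; 71 is unramified.
Legendre symbol by Euler's criterion: (-329/71) ≡ (-329)^35 ≡ 70 (mod 71), i.e. (-329/71) = -1.
d is a non-residue mod p, hence 71 remains inert in O_K.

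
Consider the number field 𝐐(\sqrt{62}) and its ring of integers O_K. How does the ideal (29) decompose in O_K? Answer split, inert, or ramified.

d = 62 ≡ 2 (mod 4), so O_K = ℤ[√62] and disc(K) = 4d = 248.
29 ∤ 248, so 29 is unramified.
(62/29) = 4^14 mod 29 = 1, giving Legendre symbol 1.
Legendre symbol 1 ⇒ 29 is split.

splits completely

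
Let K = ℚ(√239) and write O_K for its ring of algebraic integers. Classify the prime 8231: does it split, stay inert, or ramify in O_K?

239 mod 4 = 3, hence disc K = 4·239 = 956 and O_K = ℤ[√239].
Since gcd(8231, 956) = 1 the prime 8231 does not ramify.
(239/8231) = 239^4115 mod 8231 = 1, giving Legendre symbol 1.
d is a quadratic residue mod p, hence 8231 splits in O_K.

p splits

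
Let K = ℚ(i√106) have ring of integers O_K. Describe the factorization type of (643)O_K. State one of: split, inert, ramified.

p splits

Since -106 ≢ 1 mod 4, the ring of integers is ℤ[√-106] with discriminant 4·(-106) = -424.
disc(K) = -424 is not divisible by 643; 643 is unramified.
(-106/643) = 537^321 mod 643 = 1, giving Legendre symbol 1.
d is a quadratic residue mod p, hence 643 splits in O_K.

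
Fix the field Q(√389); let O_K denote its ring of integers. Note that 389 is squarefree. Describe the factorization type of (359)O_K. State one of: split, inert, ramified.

Since 389 ≡ 1 mod 4, the ring of integers is ℤ[(1+√389)/2] with discriminant 389.
359 ∤ 389, so 359 is unramified.
(389/359) = 30^179 mod 359 = 1, giving Legendre symbol 1.
(389/359) = 1, so 359 splits.

split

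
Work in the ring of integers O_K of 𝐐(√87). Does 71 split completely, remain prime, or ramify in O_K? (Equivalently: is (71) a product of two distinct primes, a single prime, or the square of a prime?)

split

87 mod 4 = 3, hence disc K = 4·87 = 348 and O_K = ℤ[√87].
Since gcd(71, 348) = 1 the prime 71 does not ramify.
Euler's criterion: 87^35 mod 71 = 1. Thus (87|71) = 1.
d is a quadratic residue mod p, hence 71 splits in O_K.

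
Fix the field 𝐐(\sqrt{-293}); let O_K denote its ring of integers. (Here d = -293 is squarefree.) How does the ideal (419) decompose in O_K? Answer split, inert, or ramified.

remains prime (inert)

Since -293 ≢ 1 mod 4, the ring of integers is ℤ[√-293] with discriminant 4·(-293) = -1172.
disc(K) = -1172 is not divisible by 419; 419 is unramified.
Legendre symbol by Euler's criterion: (-293/419) ≡ (-293)^209 ≡ 418 (mod 419), i.e. (-293/419) = -1.
d is a non-residue mod p, hence 419 remains inert in O_K.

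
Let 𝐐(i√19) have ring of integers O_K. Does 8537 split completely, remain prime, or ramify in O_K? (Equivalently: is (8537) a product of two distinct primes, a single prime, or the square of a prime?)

Since -19 ≡ 1 mod 4, the ring of integers is ℤ[(1+√-19)/2] with discriminant -19.
Since gcd(8537, -19) = 1 the prime 8537 does not ramify.
Compute (-19/8537) via Euler: 8518^((8537-1)/2) mod 8537 = 1, so (-19/8537) = 1.
Legendre symbol 1 ⇒ 8537 is split.

split — (8537) = 𝔭₁𝔭₂ with 𝔭₁ ≠ 𝔭₂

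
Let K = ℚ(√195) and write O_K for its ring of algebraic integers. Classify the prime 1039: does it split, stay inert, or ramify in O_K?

remains prime (inert)

195 mod 4 = 3, hence disc K = 4·195 = 780 and O_K = ℤ[√195].
Since gcd(1039, 780) = 1 the prime 1039 does not ramify.
Compute (195/1039) via Euler: 195^((1039-1)/2) mod 1039 = 1038, so (195/1039) = -1.
d is a non-residue mod p, hence 1039 remains inert in O_K.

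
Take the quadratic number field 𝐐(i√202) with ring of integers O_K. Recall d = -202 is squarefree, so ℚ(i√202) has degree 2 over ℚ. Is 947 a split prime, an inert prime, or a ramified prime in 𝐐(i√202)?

Since -202 ≢ 1 mod 4, the ring of integers is ℤ[√-202] with discriminant 4·(-202) = -808.
disc(K) = -808 is not divisible by 947; 947 is unramified.
(-202/947) = 745^473 mod 947 = 946, giving Legendre symbol -1.
Legendre symbol -1 ⇒ 947 is inert.

p is inert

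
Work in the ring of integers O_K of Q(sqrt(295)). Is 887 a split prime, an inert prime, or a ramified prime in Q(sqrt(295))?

p is inert

295 mod 4 = 3, hence disc K = 4·295 = 1180 and O_K = ℤ[√295].
disc(K) = 1180 is not divisible by 887; 887 is unramified.
(295/887) = 295^443 mod 887 = 886, giving Legendre symbol -1.
d is a non-residue mod p, hence 887 remains inert in O_K.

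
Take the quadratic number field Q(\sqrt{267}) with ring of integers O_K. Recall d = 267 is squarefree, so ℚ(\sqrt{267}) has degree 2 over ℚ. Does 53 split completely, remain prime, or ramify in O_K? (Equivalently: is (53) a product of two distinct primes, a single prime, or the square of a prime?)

Since 267 ≢ 1 mod 4, the ring of integers is ℤ[√267] with discriminant 4·267 = 1068.
disc(K) = 1068 is not divisible by 53; 53 is unramified.
(267/53) = 2^26 mod 53 = 52, giving Legendre symbol -1.
d is a non-residue mod p, hence 53 remains inert in O_K.

p is inert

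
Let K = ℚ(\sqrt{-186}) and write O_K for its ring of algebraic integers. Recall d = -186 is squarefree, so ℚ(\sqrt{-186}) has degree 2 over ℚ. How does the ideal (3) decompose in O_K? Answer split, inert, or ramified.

ramified — (3) = 𝔭²

-186 mod 4 = 2, hence disc K = 4·(-186) = -744 and O_K = ℤ[√-186].
Ramification test: 3 | -744. The prime 3 ramifies in K.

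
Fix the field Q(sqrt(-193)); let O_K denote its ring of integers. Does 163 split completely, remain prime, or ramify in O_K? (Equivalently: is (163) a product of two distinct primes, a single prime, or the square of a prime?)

Since -193 ≢ 1 mod 4, the ring of integers is ℤ[√-193] with discriminant 4·(-193) = -772.
disc(K) = -772 is not divisible by 163; 163 is unramified.
Legendre symbol by Euler's criterion: (-193/163) ≡ (-193)^81 ≡ 1 (mod 163), i.e. (-193/163) = 1.
(-193/163) = 1, so 163 splits.

splits completely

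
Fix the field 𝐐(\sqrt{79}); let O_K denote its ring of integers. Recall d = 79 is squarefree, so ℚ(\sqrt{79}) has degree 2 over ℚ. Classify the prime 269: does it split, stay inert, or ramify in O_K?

79 mod 4 = 3, hence disc K = 4·79 = 316 and O_K = ℤ[√79].
disc(K) = 316 is not divisible by 269; 269 is unramified.
Compute (79/269) via Euler: 79^((269-1)/2) mod 269 = 1, so (79/269) = 1.
d is a quadratic residue mod p, hence 269 splits in O_K.

split — (269) = 𝔭₁𝔭₂ with 𝔭₁ ≠ 𝔭₂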